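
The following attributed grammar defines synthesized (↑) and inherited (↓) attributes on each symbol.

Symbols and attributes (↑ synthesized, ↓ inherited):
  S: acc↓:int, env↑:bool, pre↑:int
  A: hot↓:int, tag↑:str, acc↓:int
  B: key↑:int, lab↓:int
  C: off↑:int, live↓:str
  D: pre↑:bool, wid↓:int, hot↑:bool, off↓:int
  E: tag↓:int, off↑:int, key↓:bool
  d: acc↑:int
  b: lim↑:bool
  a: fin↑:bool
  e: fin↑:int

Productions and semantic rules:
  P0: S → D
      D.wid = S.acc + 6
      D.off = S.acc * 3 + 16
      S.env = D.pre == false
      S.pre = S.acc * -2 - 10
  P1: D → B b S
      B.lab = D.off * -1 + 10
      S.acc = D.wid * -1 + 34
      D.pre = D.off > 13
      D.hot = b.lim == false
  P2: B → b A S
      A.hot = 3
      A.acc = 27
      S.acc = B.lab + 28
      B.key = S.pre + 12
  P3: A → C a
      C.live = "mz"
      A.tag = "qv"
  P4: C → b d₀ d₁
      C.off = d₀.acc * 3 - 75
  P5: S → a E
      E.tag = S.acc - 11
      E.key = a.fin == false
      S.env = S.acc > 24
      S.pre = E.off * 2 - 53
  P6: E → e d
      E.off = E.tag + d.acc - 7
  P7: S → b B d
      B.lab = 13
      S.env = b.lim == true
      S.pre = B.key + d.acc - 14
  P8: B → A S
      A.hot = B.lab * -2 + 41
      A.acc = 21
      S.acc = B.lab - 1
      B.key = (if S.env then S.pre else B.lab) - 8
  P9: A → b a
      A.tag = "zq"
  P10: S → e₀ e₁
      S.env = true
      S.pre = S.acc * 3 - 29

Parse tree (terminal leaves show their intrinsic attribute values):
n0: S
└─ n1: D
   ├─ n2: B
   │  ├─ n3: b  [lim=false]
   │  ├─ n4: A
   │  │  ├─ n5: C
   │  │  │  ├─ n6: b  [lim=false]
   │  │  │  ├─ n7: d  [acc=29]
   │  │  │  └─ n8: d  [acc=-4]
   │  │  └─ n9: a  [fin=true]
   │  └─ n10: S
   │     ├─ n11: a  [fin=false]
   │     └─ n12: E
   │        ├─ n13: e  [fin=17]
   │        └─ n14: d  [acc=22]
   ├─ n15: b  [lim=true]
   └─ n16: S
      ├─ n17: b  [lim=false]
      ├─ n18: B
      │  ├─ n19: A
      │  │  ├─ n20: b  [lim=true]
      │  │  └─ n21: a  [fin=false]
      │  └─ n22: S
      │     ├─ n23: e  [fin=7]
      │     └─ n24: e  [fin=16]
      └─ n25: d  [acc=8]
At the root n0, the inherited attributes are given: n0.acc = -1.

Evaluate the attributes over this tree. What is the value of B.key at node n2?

17

1. n0.acc = -1  [given at root]
2. n1.wid = 5  [S.acc + 6]
3. n1.off = 13  [S.acc * 3 + 16]
4. n2.lab = -3  [D.off * -1 + 10]
5. n3.lim = false  [terminal]
6. n4.hot = 3  [3]
7. n4.acc = 27  [27]
8. n5.live = "mz"  ["mz"]
9. n6.lim = false  [terminal]
10. n7.acc = 29  [terminal]
11. n8.acc = -4  [terminal]
12. n5.off = 12  [d₀.acc * 3 - 75]
13. n9.fin = true  [terminal]
14. n4.tag = "qv"  ["qv"]
15. n10.acc = 25  [B.lab + 28]
16. n11.fin = false  [terminal]
17. n12.tag = 14  [S.acc - 11]
18. n12.key = true  [a.fin == false]
19. n13.fin = 17  [terminal]
20. n14.acc = 22  [terminal]
21. n12.off = 29  [E.tag + d.acc - 7]
22. n10.env = true  [S.acc > 24]
23. n10.pre = 5  [E.off * 2 - 53]
24. n2.key = 17  [S.pre + 12]
25. n15.lim = true  [terminal]
26. n16.acc = 29  [D.wid * -1 + 34]
27. n17.lim = false  [terminal]
28. n18.lab = 13  [13]
29. n19.hot = 15  [B.lab * -2 + 41]
30. n19.acc = 21  [21]
31. n20.lim = true  [terminal]
32. n21.fin = false  [terminal]
33. n19.tag = "zq"  ["zq"]
34. n22.acc = 12  [B.lab - 1]
35. n23.fin = 7  [terminal]
36. n24.fin = 16  [terminal]
37. n22.env = true  [true]
38. n22.pre = 7  [S.acc * 3 - 29]
39. n18.key = -1  [(if S.env then S.pre else B.lab) - 8]
40. n25.acc = 8  [terminal]
41. n16.env = false  [b.lim == true]
42. n16.pre = -7  [B.key + d.acc - 14]
43. n1.pre = false  [D.off > 13]
44. n1.hot = false  [b.lim == false]
45. n0.env = true  [D.pre == false]
46. n0.pre = -8  [S.acc * -2 - 10]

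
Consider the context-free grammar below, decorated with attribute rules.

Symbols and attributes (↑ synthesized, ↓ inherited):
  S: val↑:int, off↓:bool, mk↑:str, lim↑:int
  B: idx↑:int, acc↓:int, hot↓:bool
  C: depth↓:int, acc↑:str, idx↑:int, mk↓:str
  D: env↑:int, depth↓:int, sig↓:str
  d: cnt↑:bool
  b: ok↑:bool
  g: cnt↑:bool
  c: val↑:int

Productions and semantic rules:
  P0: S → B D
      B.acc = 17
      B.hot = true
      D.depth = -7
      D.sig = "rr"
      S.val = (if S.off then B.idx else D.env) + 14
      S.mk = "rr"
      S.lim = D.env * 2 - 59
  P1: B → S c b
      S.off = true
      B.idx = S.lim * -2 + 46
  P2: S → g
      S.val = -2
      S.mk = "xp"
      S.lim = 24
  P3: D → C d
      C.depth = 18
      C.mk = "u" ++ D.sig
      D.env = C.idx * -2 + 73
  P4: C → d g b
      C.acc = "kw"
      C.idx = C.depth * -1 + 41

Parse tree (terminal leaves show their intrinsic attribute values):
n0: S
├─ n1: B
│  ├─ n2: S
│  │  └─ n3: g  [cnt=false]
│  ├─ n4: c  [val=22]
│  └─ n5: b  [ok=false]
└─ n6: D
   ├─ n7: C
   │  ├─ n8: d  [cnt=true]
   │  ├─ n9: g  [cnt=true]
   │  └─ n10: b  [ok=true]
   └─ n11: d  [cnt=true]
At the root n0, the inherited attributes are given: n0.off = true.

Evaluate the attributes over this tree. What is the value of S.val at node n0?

12

1. n0.off = true  [given at root]
2. n1.acc = 17  [17]
3. n1.hot = true  [true]
4. n2.off = true  [true]
5. n3.cnt = false  [terminal]
6. n2.val = -2  [-2]
7. n2.mk = "xp"  ["xp"]
8. n2.lim = 24  [24]
9. n4.val = 22  [terminal]
10. n5.ok = false  [terminal]
11. n1.idx = -2  [S.lim * -2 + 46]
12. n6.depth = -7  [-7]
13. n6.sig = "rr"  ["rr"]
14. n7.depth = 18  [18]
15. n7.mk = "urr"  ["u" ++ D.sig]
16. n8.cnt = true  [terminal]
17. n9.cnt = true  [terminal]
18. n10.ok = true  [terminal]
19. n7.acc = "kw"  ["kw"]
20. n7.idx = 23  [C.depth * -1 + 41]
21. n11.cnt = true  [terminal]
22. n6.env = 27  [C.idx * -2 + 73]
23. n0.val = 12  [(if S.off then B.idx else D.env) + 14]
24. n0.mk = "rr"  ["rr"]
25. n0.lim = -5  [D.env * 2 - 59]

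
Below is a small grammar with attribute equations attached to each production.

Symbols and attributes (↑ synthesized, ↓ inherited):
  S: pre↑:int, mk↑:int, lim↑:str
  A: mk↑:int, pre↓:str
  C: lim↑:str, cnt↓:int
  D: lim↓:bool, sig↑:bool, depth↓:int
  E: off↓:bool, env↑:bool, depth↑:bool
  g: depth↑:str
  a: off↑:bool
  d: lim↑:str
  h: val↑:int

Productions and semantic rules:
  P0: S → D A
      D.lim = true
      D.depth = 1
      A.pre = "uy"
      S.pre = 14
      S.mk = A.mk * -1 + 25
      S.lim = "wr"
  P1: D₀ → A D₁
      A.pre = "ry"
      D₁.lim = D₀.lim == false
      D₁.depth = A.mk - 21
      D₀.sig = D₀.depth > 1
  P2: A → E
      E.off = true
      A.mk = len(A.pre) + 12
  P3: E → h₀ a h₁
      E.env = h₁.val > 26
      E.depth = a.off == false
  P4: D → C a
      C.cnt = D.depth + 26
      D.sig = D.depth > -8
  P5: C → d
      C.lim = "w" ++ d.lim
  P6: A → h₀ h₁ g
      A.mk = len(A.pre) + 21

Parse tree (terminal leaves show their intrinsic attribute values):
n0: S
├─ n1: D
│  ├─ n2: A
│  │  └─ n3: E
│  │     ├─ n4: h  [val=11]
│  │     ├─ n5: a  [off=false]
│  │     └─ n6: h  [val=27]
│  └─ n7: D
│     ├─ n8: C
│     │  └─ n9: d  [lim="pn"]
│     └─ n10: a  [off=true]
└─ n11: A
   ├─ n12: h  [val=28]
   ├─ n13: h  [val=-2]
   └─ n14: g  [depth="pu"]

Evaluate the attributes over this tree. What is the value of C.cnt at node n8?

19

1. n1.lim = true  [true]
2. n1.depth = 1  [1]
3. n2.pre = "ry"  ["ry"]
4. n3.off = true  [true]
5. n4.val = 11  [terminal]
6. n5.off = false  [terminal]
7. n6.val = 27  [terminal]
8. n3.env = true  [h₁.val > 26]
9. n3.depth = true  [a.off == false]
10. n2.mk = 14  [len(A.pre) + 12]
11. n7.lim = false  [D₀.lim == false]
12. n7.depth = -7  [A.mk - 21]
13. n8.cnt = 19  [D.depth + 26]
14. n9.lim = "pn"  [terminal]
15. n8.lim = "wpn"  ["w" ++ d.lim]
16. n10.off = true  [terminal]
17. n7.sig = true  [D.depth > -8]
18. n1.sig = false  [D₀.depth > 1]
19. n11.pre = "uy"  ["uy"]
20. n12.val = 28  [terminal]
21. n13.val = -2  [terminal]
22. n14.depth = "pu"  [terminal]
23. n11.mk = 23  [len(A.pre) + 21]
24. n0.pre = 14  [14]
25. n0.mk = 2  [A.mk * -1 + 25]
26. n0.lim = "wr"  ["wr"]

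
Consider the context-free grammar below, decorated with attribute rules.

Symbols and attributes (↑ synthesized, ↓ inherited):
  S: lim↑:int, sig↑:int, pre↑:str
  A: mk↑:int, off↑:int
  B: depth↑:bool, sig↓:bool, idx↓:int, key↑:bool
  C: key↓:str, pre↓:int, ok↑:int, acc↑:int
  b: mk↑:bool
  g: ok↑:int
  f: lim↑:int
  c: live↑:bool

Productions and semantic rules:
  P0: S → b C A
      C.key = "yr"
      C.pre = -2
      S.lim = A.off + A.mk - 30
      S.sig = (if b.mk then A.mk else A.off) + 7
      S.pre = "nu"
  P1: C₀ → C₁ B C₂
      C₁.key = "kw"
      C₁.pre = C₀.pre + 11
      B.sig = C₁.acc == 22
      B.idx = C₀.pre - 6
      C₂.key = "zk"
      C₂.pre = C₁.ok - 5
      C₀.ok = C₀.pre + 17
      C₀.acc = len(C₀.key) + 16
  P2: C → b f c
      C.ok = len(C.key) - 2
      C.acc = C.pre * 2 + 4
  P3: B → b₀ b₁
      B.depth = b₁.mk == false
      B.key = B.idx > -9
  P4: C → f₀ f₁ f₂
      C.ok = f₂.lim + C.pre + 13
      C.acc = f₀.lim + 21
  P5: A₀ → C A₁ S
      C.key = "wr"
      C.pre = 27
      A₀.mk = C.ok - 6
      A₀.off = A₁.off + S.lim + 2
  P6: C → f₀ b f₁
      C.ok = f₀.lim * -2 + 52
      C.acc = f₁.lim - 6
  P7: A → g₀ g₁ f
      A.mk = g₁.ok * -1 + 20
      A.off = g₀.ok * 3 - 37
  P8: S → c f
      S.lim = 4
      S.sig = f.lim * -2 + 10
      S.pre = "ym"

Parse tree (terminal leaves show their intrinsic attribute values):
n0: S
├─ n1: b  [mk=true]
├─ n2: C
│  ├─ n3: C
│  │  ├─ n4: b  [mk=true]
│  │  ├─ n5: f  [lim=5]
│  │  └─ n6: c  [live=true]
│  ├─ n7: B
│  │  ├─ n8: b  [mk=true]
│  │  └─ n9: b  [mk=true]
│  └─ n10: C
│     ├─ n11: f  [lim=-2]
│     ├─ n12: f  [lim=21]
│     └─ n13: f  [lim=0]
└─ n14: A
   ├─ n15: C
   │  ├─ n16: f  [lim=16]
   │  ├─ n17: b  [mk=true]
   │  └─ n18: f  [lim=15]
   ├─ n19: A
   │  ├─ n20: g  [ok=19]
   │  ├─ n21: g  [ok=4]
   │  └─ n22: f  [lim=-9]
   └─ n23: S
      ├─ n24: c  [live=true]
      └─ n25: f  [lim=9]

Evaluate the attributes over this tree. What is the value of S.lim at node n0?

10

1. n1.mk = true  [terminal]
2. n2.key = "yr"  ["yr"]
3. n2.pre = -2  [-2]
4. n3.key = "kw"  ["kw"]
5. n3.pre = 9  [C₀.pre + 11]
6. n4.mk = true  [terminal]
7. n5.lim = 5  [terminal]
8. n6.live = true  [terminal]
9. n3.ok = 0  [len(C.key) - 2]
10. n3.acc = 22  [C.pre * 2 + 4]
11. n7.sig = true  [C₁.acc == 22]
12. n7.idx = -8  [C₀.pre - 6]
13. n8.mk = true  [terminal]
14. n9.mk = true  [terminal]
15. n7.depth = false  [b₁.mk == false]
16. n7.key = true  [B.idx > -9]
17. n10.key = "zk"  ["zk"]
18. n10.pre = -5  [C₁.ok - 5]
19. n11.lim = -2  [terminal]
20. n12.lim = 21  [terminal]
21. n13.lim = 0  [terminal]
22. n10.ok = 8  [f₂.lim + C.pre + 13]
23. n10.acc = 19  [f₀.lim + 21]
24. n2.ok = 15  [C₀.pre + 17]
25. n2.acc = 18  [len(C₀.key) + 16]
26. n15.key = "wr"  ["wr"]
27. n15.pre = 27  [27]
28. n16.lim = 16  [terminal]
29. n17.mk = true  [terminal]
30. n18.lim = 15  [terminal]
31. n15.ok = 20  [f₀.lim * -2 + 52]
32. n15.acc = 9  [f₁.lim - 6]
33. n20.ok = 19  [terminal]
34. n21.ok = 4  [terminal]
35. n22.lim = -9  [terminal]
36. n19.mk = 16  [g₁.ok * -1 + 20]
37. n19.off = 20  [g₀.ok * 3 - 37]
38. n24.live = true  [terminal]
39. n25.lim = 9  [terminal]
40. n23.lim = 4  [4]
41. n23.sig = -8  [f.lim * -2 + 10]
42. n23.pre = "ym"  ["ym"]
43. n14.mk = 14  [C.ok - 6]
44. n14.off = 26  [A₁.off + S.lim + 2]
45. n0.lim = 10  [A.off + A.mk - 30]
46. n0.sig = 21  [(if b.mk then A.mk else A.off) + 7]
47. n0.pre = "nu"  ["nu"]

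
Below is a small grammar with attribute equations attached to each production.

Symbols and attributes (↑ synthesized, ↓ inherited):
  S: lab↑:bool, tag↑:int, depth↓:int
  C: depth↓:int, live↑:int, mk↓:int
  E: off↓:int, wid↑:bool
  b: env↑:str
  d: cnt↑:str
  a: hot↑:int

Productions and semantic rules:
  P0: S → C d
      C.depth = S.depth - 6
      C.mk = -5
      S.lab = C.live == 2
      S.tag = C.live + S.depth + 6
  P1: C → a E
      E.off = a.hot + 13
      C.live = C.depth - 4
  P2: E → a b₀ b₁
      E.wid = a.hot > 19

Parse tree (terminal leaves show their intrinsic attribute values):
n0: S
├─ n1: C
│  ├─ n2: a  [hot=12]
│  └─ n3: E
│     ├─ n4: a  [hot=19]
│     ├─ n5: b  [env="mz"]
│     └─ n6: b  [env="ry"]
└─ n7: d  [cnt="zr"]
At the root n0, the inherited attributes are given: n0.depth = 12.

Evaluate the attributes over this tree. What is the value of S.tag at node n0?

1. n0.depth = 12  [given at root]
2. n1.depth = 6  [S.depth - 6]
3. n1.mk = -5  [-5]
4. n2.hot = 12  [terminal]
5. n3.off = 25  [a.hot + 13]
6. n4.hot = 19  [terminal]
7. n5.env = "mz"  [terminal]
8. n6.env = "ry"  [terminal]
9. n3.wid = false  [a.hot > 19]
10. n1.live = 2  [C.depth - 4]
11. n7.cnt = "zr"  [terminal]
12. n0.lab = true  [C.live == 2]
13. n0.tag = 20  [C.live + S.depth + 6]

20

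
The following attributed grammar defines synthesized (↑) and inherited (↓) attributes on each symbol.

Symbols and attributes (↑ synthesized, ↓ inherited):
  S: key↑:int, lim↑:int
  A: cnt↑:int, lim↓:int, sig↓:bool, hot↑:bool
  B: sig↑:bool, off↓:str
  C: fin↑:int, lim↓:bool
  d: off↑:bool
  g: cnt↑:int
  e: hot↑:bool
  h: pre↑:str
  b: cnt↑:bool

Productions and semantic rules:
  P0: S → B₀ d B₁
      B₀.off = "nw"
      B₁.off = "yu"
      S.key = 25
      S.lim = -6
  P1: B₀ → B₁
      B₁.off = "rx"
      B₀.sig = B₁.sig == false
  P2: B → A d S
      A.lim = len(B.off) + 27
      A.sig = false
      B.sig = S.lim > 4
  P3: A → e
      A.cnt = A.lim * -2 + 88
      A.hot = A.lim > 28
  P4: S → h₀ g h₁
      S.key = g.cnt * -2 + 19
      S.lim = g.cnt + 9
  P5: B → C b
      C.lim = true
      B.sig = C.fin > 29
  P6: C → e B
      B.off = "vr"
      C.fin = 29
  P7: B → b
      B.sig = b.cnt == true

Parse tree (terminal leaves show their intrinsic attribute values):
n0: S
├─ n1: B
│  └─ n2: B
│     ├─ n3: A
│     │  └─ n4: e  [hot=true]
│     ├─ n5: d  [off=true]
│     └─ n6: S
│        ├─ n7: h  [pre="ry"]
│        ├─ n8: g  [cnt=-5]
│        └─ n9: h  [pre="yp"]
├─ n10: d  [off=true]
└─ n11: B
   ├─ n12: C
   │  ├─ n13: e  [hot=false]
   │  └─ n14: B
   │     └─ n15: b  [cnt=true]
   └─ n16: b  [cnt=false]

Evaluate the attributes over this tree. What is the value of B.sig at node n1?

1. n1.off = "nw"  ["nw"]
2. n2.off = "rx"  ["rx"]
3. n3.lim = 29  [len(B.off) + 27]
4. n3.sig = false  [false]
5. n4.hot = true  [terminal]
6. n3.cnt = 30  [A.lim * -2 + 88]
7. n3.hot = true  [A.lim > 28]
8. n5.off = true  [terminal]
9. n7.pre = "ry"  [terminal]
10. n8.cnt = -5  [terminal]
11. n9.pre = "yp"  [terminal]
12. n6.key = 29  [g.cnt * -2 + 19]
13. n6.lim = 4  [g.cnt + 9]
14. n2.sig = false  [S.lim > 4]
15. n1.sig = true  [B₁.sig == false]
16. n10.off = true  [terminal]
17. n11.off = "yu"  ["yu"]
18. n12.lim = true  [true]
19. n13.hot = false  [terminal]
20. n14.off = "vr"  ["vr"]
21. n15.cnt = true  [terminal]
22. n14.sig = true  [b.cnt == true]
23. n12.fin = 29  [29]
24. n16.cnt = false  [terminal]
25. n11.sig = false  [C.fin > 29]
26. n0.key = 25  [25]
27. n0.lim = -6  [-6]

true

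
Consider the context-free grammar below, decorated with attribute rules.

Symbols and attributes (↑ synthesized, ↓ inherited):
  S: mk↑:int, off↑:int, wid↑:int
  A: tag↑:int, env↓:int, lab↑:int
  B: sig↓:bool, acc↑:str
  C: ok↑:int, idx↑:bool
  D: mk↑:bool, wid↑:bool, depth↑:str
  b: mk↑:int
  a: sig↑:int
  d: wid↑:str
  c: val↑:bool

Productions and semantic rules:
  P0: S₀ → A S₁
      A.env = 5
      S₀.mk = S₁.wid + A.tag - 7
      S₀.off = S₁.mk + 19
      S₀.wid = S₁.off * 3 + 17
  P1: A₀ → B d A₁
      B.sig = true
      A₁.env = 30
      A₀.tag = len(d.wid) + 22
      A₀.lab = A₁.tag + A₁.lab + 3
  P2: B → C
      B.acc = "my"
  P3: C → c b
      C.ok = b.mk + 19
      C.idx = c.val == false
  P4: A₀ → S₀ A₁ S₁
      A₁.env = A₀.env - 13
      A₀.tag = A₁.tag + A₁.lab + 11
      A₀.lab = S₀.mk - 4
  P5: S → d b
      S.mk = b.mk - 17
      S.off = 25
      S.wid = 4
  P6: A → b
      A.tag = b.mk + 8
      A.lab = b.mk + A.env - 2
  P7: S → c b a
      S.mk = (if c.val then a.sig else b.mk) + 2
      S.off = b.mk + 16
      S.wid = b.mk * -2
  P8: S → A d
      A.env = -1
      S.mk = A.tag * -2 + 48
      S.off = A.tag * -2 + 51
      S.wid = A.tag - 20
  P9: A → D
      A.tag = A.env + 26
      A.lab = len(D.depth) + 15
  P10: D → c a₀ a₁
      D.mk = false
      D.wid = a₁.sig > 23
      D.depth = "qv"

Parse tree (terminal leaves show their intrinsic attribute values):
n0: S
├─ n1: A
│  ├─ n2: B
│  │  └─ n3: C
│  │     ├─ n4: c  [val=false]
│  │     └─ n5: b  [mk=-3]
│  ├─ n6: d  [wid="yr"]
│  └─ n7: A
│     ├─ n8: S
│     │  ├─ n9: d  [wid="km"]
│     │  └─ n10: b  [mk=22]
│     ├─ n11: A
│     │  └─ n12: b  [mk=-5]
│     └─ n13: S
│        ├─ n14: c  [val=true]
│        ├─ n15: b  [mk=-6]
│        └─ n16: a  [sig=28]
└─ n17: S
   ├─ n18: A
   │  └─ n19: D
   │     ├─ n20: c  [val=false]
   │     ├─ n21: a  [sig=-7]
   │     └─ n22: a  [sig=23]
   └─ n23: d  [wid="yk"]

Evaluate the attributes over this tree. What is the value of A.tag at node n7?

24

1. n1.env = 5  [5]
2. n2.sig = true  [true]
3. n4.val = false  [terminal]
4. n5.mk = -3  [terminal]
5. n3.ok = 16  [b.mk + 19]
6. n3.idx = true  [c.val == false]
7. n2.acc = "my"  ["my"]
8. n6.wid = "yr"  [terminal]
9. n7.env = 30  [30]
10. n9.wid = "km"  [terminal]
11. n10.mk = 22  [terminal]
12. n8.mk = 5  [b.mk - 17]
13. n8.off = 25  [25]
14. n8.wid = 4  [4]
15. n11.env = 17  [A₀.env - 13]
16. n12.mk = -5  [terminal]
17. n11.tag = 3  [b.mk + 8]
18. n11.lab = 10  [b.mk + A.env - 2]
19. n14.val = true  [terminal]
20. n15.mk = -6  [terminal]
21. n16.sig = 28  [terminal]
22. n13.mk = 30  [(if c.val then a.sig else b.mk) + 2]
23. n13.off = 10  [b.mk + 16]
24. n13.wid = 12  [b.mk * -2]
25. n7.tag = 24  [A₁.tag + A₁.lab + 11]
26. n7.lab = 1  [S₀.mk - 4]
27. n1.tag = 24  [len(d.wid) + 22]
28. n1.lab = 28  [A₁.tag + A₁.lab + 3]
29. n18.env = -1  [-1]
30. n20.val = false  [terminal]
31. n21.sig = -7  [terminal]
32. n22.sig = 23  [terminal]
33. n19.mk = false  [false]
34. n19.wid = false  [a₁.sig > 23]
35. n19.depth = "qv"  ["qv"]
36. n18.tag = 25  [A.env + 26]
37. n18.lab = 17  [len(D.depth) + 15]
38. n23.wid = "yk"  [terminal]
39. n17.mk = -2  [A.tag * -2 + 48]
40. n17.off = 1  [A.tag * -2 + 51]
41. n17.wid = 5  [A.tag - 20]
42. n0.mk = 22  [S₁.wid + A.tag - 7]
43. n0.off = 17  [S₁.mk + 19]
44. n0.wid = 20  [S₁.off * 3 + 17]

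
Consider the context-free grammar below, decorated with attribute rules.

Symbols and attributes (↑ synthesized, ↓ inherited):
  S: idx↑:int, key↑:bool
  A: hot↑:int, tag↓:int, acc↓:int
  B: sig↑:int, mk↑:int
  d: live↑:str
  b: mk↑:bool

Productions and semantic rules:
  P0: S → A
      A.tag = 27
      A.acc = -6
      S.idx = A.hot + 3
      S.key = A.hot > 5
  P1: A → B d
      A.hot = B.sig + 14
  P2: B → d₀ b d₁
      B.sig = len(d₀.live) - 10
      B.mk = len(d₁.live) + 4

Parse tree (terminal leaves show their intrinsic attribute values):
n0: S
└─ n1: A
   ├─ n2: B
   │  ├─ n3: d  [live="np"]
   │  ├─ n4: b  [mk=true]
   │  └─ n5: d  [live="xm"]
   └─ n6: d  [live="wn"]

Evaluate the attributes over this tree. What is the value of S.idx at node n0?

9

1. n1.tag = 27  [27]
2. n1.acc = -6  [-6]
3. n3.live = "np"  [terminal]
4. n4.mk = true  [terminal]
5. n5.live = "xm"  [terminal]
6. n2.sig = -8  [len(d₀.live) - 10]
7. n2.mk = 6  [len(d₁.live) + 4]
8. n6.live = "wn"  [terminal]
9. n1.hot = 6  [B.sig + 14]
10. n0.idx = 9  [A.hot + 3]
11. n0.key = true  [A.hot > 5]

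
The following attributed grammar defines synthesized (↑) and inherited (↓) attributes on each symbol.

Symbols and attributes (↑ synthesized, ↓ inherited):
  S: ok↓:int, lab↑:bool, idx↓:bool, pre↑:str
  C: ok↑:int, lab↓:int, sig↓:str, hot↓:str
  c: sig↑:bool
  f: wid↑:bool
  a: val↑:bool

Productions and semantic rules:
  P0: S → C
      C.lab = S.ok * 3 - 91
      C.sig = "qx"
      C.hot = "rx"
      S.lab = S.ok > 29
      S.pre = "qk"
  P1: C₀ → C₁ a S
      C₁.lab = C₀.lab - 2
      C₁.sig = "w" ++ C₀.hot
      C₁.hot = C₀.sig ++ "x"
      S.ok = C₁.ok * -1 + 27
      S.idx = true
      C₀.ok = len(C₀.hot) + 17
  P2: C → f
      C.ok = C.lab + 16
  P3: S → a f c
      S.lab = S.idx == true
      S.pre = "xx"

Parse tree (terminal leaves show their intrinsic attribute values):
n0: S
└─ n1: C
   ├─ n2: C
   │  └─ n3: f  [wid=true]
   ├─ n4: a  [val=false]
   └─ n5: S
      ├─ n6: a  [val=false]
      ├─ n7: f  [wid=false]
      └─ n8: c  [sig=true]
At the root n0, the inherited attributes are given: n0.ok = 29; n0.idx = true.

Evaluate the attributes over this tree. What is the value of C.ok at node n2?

10

1. n0.ok = 29  [given at root]
2. n0.idx = true  [given at root]
3. n1.lab = -4  [S.ok * 3 - 91]
4. n1.sig = "qx"  ["qx"]
5. n1.hot = "rx"  ["rx"]
6. n2.lab = -6  [C₀.lab - 2]
7. n2.sig = "wrx"  ["w" ++ C₀.hot]
8. n2.hot = "qxx"  [C₀.sig ++ "x"]
9. n3.wid = true  [terminal]
10. n2.ok = 10  [C.lab + 16]
11. n4.val = false  [terminal]
12. n5.ok = 17  [C₁.ok * -1 + 27]
13. n5.idx = true  [true]
14. n6.val = false  [terminal]
15. n7.wid = false  [terminal]
16. n8.sig = true  [terminal]
17. n5.lab = true  [S.idx == true]
18. n5.pre = "xx"  ["xx"]
19. n1.ok = 19  [len(C₀.hot) + 17]
20. n0.lab = false  [S.ok > 29]
21. n0.pre = "qk"  ["qk"]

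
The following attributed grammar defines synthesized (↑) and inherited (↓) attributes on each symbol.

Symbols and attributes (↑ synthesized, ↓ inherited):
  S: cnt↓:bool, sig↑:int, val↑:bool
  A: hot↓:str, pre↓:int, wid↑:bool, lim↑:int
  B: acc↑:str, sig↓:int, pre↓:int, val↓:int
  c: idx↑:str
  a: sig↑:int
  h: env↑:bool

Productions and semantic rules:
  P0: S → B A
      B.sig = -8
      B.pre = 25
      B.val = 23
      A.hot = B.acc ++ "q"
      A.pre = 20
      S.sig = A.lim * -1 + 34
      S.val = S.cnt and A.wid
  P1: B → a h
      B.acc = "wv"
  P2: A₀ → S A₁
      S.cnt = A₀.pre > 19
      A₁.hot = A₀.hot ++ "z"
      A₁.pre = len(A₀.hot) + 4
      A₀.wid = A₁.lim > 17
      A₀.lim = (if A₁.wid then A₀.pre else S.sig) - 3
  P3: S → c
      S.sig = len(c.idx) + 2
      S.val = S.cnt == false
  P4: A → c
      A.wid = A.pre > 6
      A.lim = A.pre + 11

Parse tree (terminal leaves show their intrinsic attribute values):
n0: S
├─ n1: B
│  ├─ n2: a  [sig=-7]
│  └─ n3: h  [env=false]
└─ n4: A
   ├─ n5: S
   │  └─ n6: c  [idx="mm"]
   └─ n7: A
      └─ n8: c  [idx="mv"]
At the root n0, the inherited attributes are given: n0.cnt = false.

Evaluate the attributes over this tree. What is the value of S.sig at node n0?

17

1. n0.cnt = false  [given at root]
2. n1.sig = -8  [-8]
3. n1.pre = 25  [25]
4. n1.val = 23  [23]
5. n2.sig = -7  [terminal]
6. n3.env = false  [terminal]
7. n1.acc = "wv"  ["wv"]
8. n4.hot = "wvq"  [B.acc ++ "q"]
9. n4.pre = 20  [20]
10. n5.cnt = true  [A₀.pre > 19]
11. n6.idx = "mm"  [terminal]
12. n5.sig = 4  [len(c.idx) + 2]
13. n5.val = false  [S.cnt == false]
14. n7.hot = "wvqz"  [A₀.hot ++ "z"]
15. n7.pre = 7  [len(A₀.hot) + 4]
16. n8.idx = "mv"  [terminal]
17. n7.wid = true  [A.pre > 6]
18. n7.lim = 18  [A.pre + 11]
19. n4.wid = true  [A₁.lim > 17]
20. n4.lim = 17  [(if A₁.wid then A₀.pre else S.sig) - 3]
21. n0.sig = 17  [A.lim * -1 + 34]
22. n0.val = false  [S.cnt and A.wid]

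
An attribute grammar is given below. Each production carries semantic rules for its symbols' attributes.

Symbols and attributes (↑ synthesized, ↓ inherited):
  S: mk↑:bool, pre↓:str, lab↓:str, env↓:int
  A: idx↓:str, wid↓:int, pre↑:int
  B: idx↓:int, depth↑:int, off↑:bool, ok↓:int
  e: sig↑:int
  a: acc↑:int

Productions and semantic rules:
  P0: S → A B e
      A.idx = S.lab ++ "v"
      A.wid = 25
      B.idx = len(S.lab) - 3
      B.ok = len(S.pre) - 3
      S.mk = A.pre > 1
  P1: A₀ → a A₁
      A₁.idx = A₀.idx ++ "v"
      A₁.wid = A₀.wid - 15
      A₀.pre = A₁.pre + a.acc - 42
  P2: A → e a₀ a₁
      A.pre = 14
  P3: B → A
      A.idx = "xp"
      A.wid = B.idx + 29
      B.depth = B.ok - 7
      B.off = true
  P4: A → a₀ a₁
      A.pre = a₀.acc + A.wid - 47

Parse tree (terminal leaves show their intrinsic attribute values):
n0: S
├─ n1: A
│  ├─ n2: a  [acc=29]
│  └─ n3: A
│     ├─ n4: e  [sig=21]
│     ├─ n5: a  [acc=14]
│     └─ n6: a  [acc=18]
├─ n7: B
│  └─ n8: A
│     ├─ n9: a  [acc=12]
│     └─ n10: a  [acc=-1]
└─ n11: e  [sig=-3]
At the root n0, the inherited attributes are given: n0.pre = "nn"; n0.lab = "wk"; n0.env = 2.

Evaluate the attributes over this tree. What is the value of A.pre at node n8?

1. n0.pre = "nn"  [given at root]
2. n0.lab = "wk"  [given at root]
3. n0.env = 2  [given at root]
4. n1.idx = "wkv"  [S.lab ++ "v"]
5. n1.wid = 25  [25]
6. n2.acc = 29  [terminal]
7. n3.idx = "wkvv"  [A₀.idx ++ "v"]
8. n3.wid = 10  [A₀.wid - 15]
9. n4.sig = 21  [terminal]
10. n5.acc = 14  [terminal]
11. n6.acc = 18  [terminal]
12. n3.pre = 14  [14]
13. n1.pre = 1  [A₁.pre + a.acc - 42]
14. n7.idx = -1  [len(S.lab) - 3]
15. n7.ok = -1  [len(S.pre) - 3]
16. n8.idx = "xp"  ["xp"]
17. n8.wid = 28  [B.idx + 29]
18. n9.acc = 12  [terminal]
19. n10.acc = -1  [terminal]
20. n8.pre = -7  [a₀.acc + A.wid - 47]
21. n7.depth = -8  [B.ok - 7]
22. n7.off = true  [true]
23. n11.sig = -3  [terminal]
24. n0.mk = false  [A.pre > 1]

-7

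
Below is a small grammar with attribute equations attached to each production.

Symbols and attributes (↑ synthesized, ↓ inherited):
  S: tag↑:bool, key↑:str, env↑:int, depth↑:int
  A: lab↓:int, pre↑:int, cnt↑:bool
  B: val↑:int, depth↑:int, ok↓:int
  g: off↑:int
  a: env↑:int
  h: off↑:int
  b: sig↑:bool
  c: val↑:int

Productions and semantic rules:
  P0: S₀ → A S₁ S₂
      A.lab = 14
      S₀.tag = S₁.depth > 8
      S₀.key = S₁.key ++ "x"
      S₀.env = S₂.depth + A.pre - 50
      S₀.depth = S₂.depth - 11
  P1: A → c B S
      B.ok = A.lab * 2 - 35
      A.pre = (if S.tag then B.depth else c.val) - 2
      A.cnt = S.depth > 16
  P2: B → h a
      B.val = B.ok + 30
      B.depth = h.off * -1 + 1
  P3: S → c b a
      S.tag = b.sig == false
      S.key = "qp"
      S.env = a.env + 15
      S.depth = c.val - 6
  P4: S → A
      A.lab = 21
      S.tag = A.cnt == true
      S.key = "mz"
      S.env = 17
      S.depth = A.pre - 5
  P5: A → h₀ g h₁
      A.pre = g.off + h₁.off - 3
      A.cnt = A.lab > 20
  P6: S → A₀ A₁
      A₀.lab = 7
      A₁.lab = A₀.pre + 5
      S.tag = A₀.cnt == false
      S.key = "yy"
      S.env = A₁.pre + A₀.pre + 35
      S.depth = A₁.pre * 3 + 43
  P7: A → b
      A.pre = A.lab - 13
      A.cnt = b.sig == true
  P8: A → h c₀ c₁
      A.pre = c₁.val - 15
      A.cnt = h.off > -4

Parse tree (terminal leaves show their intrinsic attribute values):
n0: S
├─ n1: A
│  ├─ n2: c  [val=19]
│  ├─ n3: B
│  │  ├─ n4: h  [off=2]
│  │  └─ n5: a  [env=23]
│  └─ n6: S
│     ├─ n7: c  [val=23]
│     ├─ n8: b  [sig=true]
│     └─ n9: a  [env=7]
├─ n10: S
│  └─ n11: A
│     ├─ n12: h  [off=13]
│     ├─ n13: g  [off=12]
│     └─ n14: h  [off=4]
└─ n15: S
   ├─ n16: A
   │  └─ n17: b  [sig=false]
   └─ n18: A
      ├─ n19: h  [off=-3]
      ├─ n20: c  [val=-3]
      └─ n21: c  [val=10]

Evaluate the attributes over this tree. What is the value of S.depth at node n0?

1. n1.lab = 14  [14]
2. n2.val = 19  [terminal]
3. n3.ok = -7  [A.lab * 2 - 35]
4. n4.off = 2  [terminal]
5. n5.env = 23  [terminal]
6. n3.val = 23  [B.ok + 30]
7. n3.depth = -1  [h.off * -1 + 1]
8. n7.val = 23  [terminal]
9. n8.sig = true  [terminal]
10. n9.env = 7  [terminal]
11. n6.tag = false  [b.sig == false]
12. n6.key = "qp"  ["qp"]
13. n6.env = 22  [a.env + 15]
14. n6.depth = 17  [c.val - 6]
15. n1.pre = 17  [(if S.tag then B.depth else c.val) - 2]
16. n1.cnt = true  [S.depth > 16]
17. n11.lab = 21  [21]
18. n12.off = 13  [terminal]
19. n13.off = 12  [terminal]
20. n14.off = 4  [terminal]
21. n11.pre = 13  [g.off + h₁.off - 3]
22. n11.cnt = true  [A.lab > 20]
23. n10.tag = true  [A.cnt == true]
24. n10.key = "mz"  ["mz"]
25. n10.env = 17  [17]
26. n10.depth = 8  [A.pre - 5]
27. n16.lab = 7  [7]
28. n17.sig = false  [terminal]
29. n16.pre = -6  [A.lab - 13]
30. n16.cnt = false  [b.sig == true]
31. n18.lab = -1  [A₀.pre + 5]
32. n19.off = -3  [terminal]
33. n20.val = -3  [terminal]
34. n21.val = 10  [terminal]
35. n18.pre = -5  [c₁.val - 15]
36. n18.cnt = true  [h.off > -4]
37. n15.tag = true  [A₀.cnt == false]
38. n15.key = "yy"  ["yy"]
39. n15.env = 24  [A₁.pre + A₀.pre + 35]
40. n15.depth = 28  [A₁.pre * 3 + 43]
41. n0.tag = false  [S₁.depth > 8]
42. n0.key = "mzx"  [S₁.key ++ "x"]
43. n0.env = -5  [S₂.depth + A.pre - 50]
44. n0.depth = 17  [S₂.depth - 11]

17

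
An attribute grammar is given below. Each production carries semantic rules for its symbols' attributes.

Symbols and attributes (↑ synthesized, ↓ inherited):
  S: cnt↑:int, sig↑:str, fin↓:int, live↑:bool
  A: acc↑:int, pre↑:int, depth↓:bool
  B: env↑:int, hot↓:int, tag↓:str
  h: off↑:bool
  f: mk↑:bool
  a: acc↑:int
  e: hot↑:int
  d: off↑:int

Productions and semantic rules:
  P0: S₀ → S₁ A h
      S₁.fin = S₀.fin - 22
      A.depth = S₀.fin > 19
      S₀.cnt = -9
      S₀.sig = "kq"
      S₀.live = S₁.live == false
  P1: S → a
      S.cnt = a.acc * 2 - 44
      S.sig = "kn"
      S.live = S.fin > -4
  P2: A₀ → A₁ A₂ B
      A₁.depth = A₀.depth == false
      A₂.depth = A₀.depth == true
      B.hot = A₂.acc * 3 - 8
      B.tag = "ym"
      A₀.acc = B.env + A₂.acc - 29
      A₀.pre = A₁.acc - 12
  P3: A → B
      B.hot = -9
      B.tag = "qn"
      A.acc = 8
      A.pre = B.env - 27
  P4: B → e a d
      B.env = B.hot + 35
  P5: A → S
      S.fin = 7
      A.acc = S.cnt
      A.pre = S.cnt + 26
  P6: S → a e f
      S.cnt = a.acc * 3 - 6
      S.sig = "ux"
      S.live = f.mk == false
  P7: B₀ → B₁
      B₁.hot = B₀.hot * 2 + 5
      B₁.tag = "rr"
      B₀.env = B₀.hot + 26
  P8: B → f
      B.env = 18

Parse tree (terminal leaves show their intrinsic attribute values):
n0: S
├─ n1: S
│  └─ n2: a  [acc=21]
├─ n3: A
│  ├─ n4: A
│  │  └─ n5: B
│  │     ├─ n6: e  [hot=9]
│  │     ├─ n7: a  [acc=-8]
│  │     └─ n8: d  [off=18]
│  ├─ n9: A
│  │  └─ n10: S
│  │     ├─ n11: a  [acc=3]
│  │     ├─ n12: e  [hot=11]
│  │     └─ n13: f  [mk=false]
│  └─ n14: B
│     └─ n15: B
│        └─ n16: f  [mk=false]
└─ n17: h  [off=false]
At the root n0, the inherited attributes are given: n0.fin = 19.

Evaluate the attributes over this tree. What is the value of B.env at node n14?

27

1. n0.fin = 19  [given at root]
2. n1.fin = -3  [S₀.fin - 22]
3. n2.acc = 21  [terminal]
4. n1.cnt = -2  [a.acc * 2 - 44]
5. n1.sig = "kn"  ["kn"]
6. n1.live = true  [S.fin > -4]
7. n3.depth = false  [S₀.fin > 19]
8. n4.depth = true  [A₀.depth == false]
9. n5.hot = -9  [-9]
10. n5.tag = "qn"  ["qn"]
11. n6.hot = 9  [terminal]
12. n7.acc = -8  [terminal]
13. n8.off = 18  [terminal]
14. n5.env = 26  [B.hot + 35]
15. n4.acc = 8  [8]
16. n4.pre = -1  [B.env - 27]
17. n9.depth = false  [A₀.depth == true]
18. n10.fin = 7  [7]
19. n11.acc = 3  [terminal]
20. n12.hot = 11  [terminal]
21. n13.mk = false  [terminal]
22. n10.cnt = 3  [a.acc * 3 - 6]
23. n10.sig = "ux"  ["ux"]
24. n10.live = true  [f.mk == false]
25. n9.acc = 3  [S.cnt]
26. n9.pre = 29  [S.cnt + 26]
27. n14.hot = 1  [A₂.acc * 3 - 8]
28. n14.tag = "ym"  ["ym"]
29. n15.hot = 7  [B₀.hot * 2 + 5]
30. n15.tag = "rr"  ["rr"]
31. n16.mk = false  [terminal]
32. n15.env = 18  [18]
33. n14.env = 27  [B₀.hot + 26]
34. n3.acc = 1  [B.env + A₂.acc - 29]
35. n3.pre = -4  [A₁.acc - 12]
36. n17.off = false  [terminal]
37. n0.cnt = -9  [-9]
38. n0.sig = "kq"  ["kq"]
39. n0.live = false  [S₁.live == false]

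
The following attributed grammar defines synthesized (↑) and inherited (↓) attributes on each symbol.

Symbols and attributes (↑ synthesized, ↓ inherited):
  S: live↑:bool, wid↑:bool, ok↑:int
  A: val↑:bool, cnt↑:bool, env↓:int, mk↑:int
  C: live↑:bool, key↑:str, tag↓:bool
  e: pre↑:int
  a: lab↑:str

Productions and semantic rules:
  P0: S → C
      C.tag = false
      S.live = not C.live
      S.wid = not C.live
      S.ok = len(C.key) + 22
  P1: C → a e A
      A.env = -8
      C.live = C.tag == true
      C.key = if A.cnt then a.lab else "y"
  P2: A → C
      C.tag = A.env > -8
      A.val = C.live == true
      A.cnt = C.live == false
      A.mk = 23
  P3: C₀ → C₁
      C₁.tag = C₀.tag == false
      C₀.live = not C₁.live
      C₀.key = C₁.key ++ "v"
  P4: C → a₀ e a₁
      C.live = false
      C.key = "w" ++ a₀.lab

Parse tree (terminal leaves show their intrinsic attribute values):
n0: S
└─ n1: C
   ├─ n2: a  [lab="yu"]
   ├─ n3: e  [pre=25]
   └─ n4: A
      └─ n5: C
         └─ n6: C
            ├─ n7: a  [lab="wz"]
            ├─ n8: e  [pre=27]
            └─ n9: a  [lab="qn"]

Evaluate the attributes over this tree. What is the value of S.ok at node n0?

1. n1.tag = false  [false]
2. n2.lab = "yu"  [terminal]
3. n3.pre = 25  [terminal]
4. n4.env = -8  [-8]
5. n5.tag = false  [A.env > -8]
6. n6.tag = true  [C₀.tag == false]
7. n7.lab = "wz"  [terminal]
8. n8.pre = 27  [terminal]
9. n9.lab = "qn"  [terminal]
10. n6.live = false  [false]
11. n6.key = "wwz"  ["w" ++ a₀.lab]
12. n5.live = true  [not C₁.live]
13. n5.key = "wwzv"  [C₁.key ++ "v"]
14. n4.val = true  [C.live == true]
15. n4.cnt = false  [C.live == false]
16. n4.mk = 23  [23]
17. n1.live = false  [C.tag == true]
18. n1.key = "y"  [if A.cnt then a.lab else "y"]
19. n0.live = true  [not C.live]
20. n0.wid = true  [not C.live]
21. n0.ok = 23  [len(C.key) + 22]

23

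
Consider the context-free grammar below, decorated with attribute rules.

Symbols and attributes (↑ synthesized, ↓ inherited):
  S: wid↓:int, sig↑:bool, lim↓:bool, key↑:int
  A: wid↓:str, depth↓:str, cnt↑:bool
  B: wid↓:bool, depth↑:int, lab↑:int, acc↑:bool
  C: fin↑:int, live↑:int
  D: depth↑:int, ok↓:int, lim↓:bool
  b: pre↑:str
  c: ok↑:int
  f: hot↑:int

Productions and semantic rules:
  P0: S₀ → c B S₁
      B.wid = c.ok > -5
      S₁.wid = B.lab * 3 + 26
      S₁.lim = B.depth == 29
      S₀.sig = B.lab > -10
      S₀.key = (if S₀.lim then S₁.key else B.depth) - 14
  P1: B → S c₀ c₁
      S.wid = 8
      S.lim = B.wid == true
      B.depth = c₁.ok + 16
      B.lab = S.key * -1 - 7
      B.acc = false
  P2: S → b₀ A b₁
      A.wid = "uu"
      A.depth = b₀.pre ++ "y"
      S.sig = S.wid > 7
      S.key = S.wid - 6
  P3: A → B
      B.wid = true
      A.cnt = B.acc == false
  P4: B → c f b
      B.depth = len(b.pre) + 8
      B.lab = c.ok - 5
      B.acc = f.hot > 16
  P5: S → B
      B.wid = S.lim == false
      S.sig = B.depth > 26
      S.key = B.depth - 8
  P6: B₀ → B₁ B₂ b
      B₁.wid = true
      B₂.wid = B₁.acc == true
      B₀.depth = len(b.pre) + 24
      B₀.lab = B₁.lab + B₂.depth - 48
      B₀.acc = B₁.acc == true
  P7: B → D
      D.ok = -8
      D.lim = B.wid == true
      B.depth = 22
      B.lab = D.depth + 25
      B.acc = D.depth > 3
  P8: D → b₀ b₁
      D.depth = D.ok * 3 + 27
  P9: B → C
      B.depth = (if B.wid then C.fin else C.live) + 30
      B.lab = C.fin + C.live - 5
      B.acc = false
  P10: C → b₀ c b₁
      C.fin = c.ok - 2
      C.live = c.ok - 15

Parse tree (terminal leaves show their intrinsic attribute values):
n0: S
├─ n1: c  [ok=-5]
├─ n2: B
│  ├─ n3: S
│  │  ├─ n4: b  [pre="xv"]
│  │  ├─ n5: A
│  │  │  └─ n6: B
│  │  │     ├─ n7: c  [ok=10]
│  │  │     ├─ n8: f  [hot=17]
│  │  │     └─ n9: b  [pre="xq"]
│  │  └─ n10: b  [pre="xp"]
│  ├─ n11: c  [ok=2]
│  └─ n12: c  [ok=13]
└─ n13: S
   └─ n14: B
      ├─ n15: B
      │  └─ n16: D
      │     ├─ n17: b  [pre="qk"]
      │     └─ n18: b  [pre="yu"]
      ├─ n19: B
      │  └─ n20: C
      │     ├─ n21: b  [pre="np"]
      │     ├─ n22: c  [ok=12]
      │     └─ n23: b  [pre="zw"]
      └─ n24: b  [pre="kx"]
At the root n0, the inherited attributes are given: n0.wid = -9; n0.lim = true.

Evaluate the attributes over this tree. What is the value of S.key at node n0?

1. n0.wid = -9  [given at root]
2. n0.lim = true  [given at root]
3. n1.ok = -5  [terminal]
4. n2.wid = false  [c.ok > -5]
5. n3.wid = 8  [8]
6. n3.lim = false  [B.wid == true]
7. n4.pre = "xv"  [terminal]
8. n5.wid = "uu"  ["uu"]
9. n5.depth = "xvy"  [b₀.pre ++ "y"]
10. n6.wid = true  [true]
11. n7.ok = 10  [terminal]
12. n8.hot = 17  [terminal]
13. n9.pre = "xq"  [terminal]
14. n6.depth = 10  [len(b.pre) + 8]
15. n6.lab = 5  [c.ok - 5]
16. n6.acc = true  [f.hot > 16]
17. n5.cnt = false  [B.acc == false]
18. n10.pre = "xp"  [terminal]
19. n3.sig = true  [S.wid > 7]
20. n3.key = 2  [S.wid - 6]
21. n11.ok = 2  [terminal]
22. n12.ok = 13  [terminal]
23. n2.depth = 29  [c₁.ok + 16]
24. n2.lab = -9  [S.key * -1 - 7]
25. n2.acc = false  [false]
26. n13.wid = -1  [B.lab * 3 + 26]
27. n13.lim = true  [B.depth == 29]
28. n14.wid = false  [S.lim == false]
29. n15.wid = true  [true]
30. n16.ok = -8  [-8]
31. n16.lim = true  [B.wid == true]
32. n17.pre = "qk"  [terminal]
33. n18.pre = "yu"  [terminal]
34. n16.depth = 3  [D.ok * 3 + 27]
35. n15.depth = 22  [22]
36. n15.lab = 28  [D.depth + 25]
37. n15.acc = false  [D.depth > 3]
38. n19.wid = false  [B₁.acc == true]
39. n21.pre = "np"  [terminal]
40. n22.ok = 12  [terminal]
41. n23.pre = "zw"  [terminal]
42. n20.fin = 10  [c.ok - 2]
43. n20.live = -3  [c.ok - 15]
44. n19.depth = 27  [(if B.wid then C.fin else C.live) + 30]
45. n19.lab = 2  [C.fin + C.live - 5]
46. n19.acc = false  [false]
47. n24.pre = "kx"  [terminal]
48. n14.depth = 26  [len(b.pre) + 24]
49. n14.lab = 7  [B₁.lab + B₂.depth - 48]
50. n14.acc = false  [B₁.acc == true]
51. n13.sig = false  [B.depth > 26]
52. n13.key = 18  [B.depth - 8]
53. n0.sig = true  [B.lab > -10]
54. n0.key = 4  [(if S₀.lim then S₁.key else B.depth) - 14]

4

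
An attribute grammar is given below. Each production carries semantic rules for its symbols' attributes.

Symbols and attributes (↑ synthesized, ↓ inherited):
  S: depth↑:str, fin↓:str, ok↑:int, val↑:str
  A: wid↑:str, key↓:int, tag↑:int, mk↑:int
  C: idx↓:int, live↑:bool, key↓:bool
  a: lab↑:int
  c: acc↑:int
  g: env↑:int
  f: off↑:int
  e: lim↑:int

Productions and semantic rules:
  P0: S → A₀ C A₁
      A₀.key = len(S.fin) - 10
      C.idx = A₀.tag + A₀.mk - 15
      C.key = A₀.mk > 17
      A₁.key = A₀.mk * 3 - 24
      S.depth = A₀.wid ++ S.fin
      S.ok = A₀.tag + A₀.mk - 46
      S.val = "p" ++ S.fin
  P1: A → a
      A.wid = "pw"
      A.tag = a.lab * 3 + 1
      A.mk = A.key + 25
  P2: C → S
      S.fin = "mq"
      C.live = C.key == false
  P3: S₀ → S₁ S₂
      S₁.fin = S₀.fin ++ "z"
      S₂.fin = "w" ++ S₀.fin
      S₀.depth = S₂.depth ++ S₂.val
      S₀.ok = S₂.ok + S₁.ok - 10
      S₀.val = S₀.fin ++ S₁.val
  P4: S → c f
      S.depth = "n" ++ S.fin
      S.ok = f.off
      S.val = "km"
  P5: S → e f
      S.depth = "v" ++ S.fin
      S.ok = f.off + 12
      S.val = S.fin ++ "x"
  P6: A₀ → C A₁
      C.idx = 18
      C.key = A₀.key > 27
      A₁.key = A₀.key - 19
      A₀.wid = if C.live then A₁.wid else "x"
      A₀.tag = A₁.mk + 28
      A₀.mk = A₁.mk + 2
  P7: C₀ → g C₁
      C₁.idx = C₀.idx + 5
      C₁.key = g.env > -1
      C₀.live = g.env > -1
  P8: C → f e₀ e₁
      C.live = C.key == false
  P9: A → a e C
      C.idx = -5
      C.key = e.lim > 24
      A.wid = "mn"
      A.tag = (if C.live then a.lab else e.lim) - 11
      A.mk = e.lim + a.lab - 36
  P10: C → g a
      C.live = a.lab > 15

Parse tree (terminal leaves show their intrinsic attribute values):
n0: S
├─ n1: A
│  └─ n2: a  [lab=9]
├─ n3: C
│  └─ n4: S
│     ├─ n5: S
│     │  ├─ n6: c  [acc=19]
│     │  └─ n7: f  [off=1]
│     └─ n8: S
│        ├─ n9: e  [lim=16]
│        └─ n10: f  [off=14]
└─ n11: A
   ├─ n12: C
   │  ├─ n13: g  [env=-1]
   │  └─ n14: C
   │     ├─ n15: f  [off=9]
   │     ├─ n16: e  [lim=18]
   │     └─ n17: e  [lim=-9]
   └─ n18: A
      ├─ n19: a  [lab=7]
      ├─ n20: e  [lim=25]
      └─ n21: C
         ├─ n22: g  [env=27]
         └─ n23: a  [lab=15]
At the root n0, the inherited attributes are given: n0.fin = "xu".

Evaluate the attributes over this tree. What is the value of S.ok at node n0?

-1

1. n0.fin = "xu"  [given at root]
2. n1.key = -8  [len(S.fin) - 10]
3. n2.lab = 9  [terminal]
4. n1.wid = "pw"  ["pw"]
5. n1.tag = 28  [a.lab * 3 + 1]
6. n1.mk = 17  [A.key + 25]
7. n3.idx = 30  [A₀.tag + A₀.mk - 15]
8. n3.key = false  [A₀.mk > 17]
9. n4.fin = "mq"  ["mq"]
10. n5.fin = "mqz"  [S₀.fin ++ "z"]
11. n6.acc = 19  [terminal]
12. n7.off = 1  [terminal]
13. n5.depth = "nmqz"  ["n" ++ S.fin]
14. n5.ok = 1  [f.off]
15. n5.val = "km"  ["km"]
16. n8.fin = "wmq"  ["w" ++ S₀.fin]
17. n9.lim = 16  [terminal]
18. n10.off = 14  [terminal]
19. n8.depth = "vwmq"  ["v" ++ S.fin]
20. n8.ok = 26  [f.off + 12]
21. n8.val = "wmqx"  [S.fin ++ "x"]
22. n4.depth = "vwmqwmqx"  [S₂.depth ++ S₂.val]
23. n4.ok = 17  [S₂.ok + S₁.ok - 10]
24. n4.val = "mqkm"  [S₀.fin ++ S₁.val]
25. n3.live = true  [C.key == false]
26. n11.key = 27  [A₀.mk * 3 - 24]
27. n12.idx = 18  [18]
28. n12.key = false  [A₀.key > 27]
29. n13.env = -1  [terminal]
30. n14.idx = 23  [C₀.idx + 5]
31. n14.key = false  [g.env > -1]
32. n15.off = 9  [terminal]
33. n16.lim = 18  [terminal]
34. n17.lim = -9  [terminal]
35. n14.live = true  [C.key == false]
36. n12.live = false  [g.env > -1]
37. n18.key = 8  [A₀.key - 19]
38. n19.lab = 7  [terminal]
39. n20.lim = 25  [terminal]
40. n21.idx = -5  [-5]
41. n21.key = true  [e.lim > 24]
42. n22.env = 27  [terminal]
43. n23.lab = 15  [terminal]
44. n21.live = false  [a.lab > 15]
45. n18.wid = "mn"  ["mn"]
46. n18.tag = 14  [(if C.live then a.lab else e.lim) - 11]
47. n18.mk = -4  [e.lim + a.lab - 36]
48. n11.wid = "x"  [if C.live then A₁.wid else "x"]
49. n11.tag = 24  [A₁.mk + 28]
50. n11.mk = -2  [A₁.mk + 2]
51. n0.depth = "pwxu"  [A₀.wid ++ S.fin]
52. n0.ok = -1  [A₀.tag + A₀.mk - 46]
53. n0.val = "pxu"  ["p" ++ S.fin]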